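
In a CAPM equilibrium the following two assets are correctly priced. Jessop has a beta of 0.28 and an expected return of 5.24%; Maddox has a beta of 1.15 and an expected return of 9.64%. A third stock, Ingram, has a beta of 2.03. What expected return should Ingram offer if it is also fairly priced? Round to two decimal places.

MRP (SML slope) = (9.64% − 5.24%) / (1.15 − 0.28) = 4.40% / 0.87 = 5.0575%
R_f (intercept) = 5.24% − 0.28 × 5.0575% = 3.8239%
E(R_Ingram) = R_f + β × MRP = 3.8239% + 2.03 × 5.0575% = 14.09%

14.09%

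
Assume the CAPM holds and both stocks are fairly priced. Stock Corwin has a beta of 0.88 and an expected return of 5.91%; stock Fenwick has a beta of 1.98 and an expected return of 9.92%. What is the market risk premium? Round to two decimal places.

3.65%

Both satisfy E(R) = R_f + β·MRP, so the slope of the SML is
MRP = (9.92% − 5.91%) / (1.98 − 0.88) = 4.01% / 1.10 = 3.6455%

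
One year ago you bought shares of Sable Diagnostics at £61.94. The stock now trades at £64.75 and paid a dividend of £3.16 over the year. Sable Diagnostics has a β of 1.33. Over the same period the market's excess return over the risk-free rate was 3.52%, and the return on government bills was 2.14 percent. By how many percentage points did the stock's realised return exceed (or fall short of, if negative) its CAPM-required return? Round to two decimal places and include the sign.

Realised HPR = (P1 + D1 − P0) / P0 = (64.75 + 3.16 − 61.94) / 61.94 = 5.97 / 61.94 = 9.6384%
CAPM required = R_f + β·MRP = 2.14% + 1.33 × 3.52% = 6.8216%
α = realised − required = 9.6384% − 6.8216% = +2.82%

+2.82%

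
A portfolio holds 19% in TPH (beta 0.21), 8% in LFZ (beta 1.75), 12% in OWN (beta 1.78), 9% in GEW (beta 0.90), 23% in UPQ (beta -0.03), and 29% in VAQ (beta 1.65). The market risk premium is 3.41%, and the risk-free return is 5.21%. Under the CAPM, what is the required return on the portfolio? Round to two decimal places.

8.44%

β_P = Σ w_i β_i = 0.19×0.21 + 0.08×1.75 + 0.12×1.78 + 0.09×0.90 + 0.23×-0.03 + 0.29×1.65 = 0.9461
E(R_P) = R_f + β_P × MRP = 5.21% + 0.9461 × 3.41% = 8.44%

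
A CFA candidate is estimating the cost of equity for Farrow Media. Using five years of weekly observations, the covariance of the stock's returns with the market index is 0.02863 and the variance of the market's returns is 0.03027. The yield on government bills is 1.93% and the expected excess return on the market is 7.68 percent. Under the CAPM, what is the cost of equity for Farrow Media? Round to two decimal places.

β = Cov(R_i, R_m) / Var(R_m) = 0.02863 / 0.03027 = 0.9458
E(R) = R_f + β × MRP = 1.93% + 0.9458 × 7.68% = 9.19%

9.19%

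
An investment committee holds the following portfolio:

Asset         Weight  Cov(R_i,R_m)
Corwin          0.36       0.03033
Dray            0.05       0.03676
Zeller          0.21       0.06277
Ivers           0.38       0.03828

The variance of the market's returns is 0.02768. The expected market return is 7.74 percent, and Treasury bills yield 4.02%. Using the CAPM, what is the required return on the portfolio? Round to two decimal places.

β_Corwin = 0.03033 / 0.02768 = 1.0957
β_Dray = 0.03676 / 0.02768 = 1.3280
β_Zeller = 0.06277 / 0.02768 = 2.2677
β_Ivers = 0.03828 / 0.02768 = 1.3829
β_P = Σ w_i β_i = 0.36×1.0957 + 0.05×1.3280 + 0.21×2.2677 + 0.38×1.3829 = 1.4626
MRP = 7.74% − 4.02% = 3.72%
E(R_P) = R_f + β_P × MRP = 4.02% + 1.4626 × 3.72% = 9.46%

9.46%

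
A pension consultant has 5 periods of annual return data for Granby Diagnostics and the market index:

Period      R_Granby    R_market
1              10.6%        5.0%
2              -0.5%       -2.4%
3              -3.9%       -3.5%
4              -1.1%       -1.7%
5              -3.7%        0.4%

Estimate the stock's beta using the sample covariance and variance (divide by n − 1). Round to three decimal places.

Mean R_i = (10.6 − 0.5 − 3.9 − 1.1 − 3.7) / 5 = 0.2800%
Mean R_m = (5.0 − 2.4 − 3.5 − 1.7 + 0.4) / 5 = -0.4400%
Σ(R_i − R̄_i)(R_m − R̄_m) = 68.8560  ⇒  Cov = 68.8560 / 4 = 17.2140
Σ(R_m − R̄_m)² = 45.0920  ⇒  Var(R_m) = 45.0920 / 4 = 11.2730
β = Cov / Var(R_m) = 17.2140 / 11.2730 = 1.5270

1.527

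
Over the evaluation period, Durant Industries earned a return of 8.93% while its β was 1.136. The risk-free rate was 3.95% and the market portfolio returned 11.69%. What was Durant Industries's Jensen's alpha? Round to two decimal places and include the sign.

Market excess return = 11.69% − 3.95% = 7.74%
CAPM benchmark = R_f + β(R_m − R_f) = 3.95% + 1.136 × 7.74% = 12.74264%
α = actual − benchmark = 8.93% − 12.74264% = -3.81%

-3.81%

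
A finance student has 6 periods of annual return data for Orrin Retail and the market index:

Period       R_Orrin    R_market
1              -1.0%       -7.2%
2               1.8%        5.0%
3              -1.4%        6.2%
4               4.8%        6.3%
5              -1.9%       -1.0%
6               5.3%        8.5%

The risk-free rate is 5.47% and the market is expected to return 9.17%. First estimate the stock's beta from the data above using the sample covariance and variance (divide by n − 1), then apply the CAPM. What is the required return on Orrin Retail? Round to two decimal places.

Mean R_i = (-1.0 + 1.8 − 1.4 + 4.8 − 1.9 + 5.3) / 6 = 1.2667%
Mean R_m = (-7.2 + 5.0 + 6.2 + 6.3 − 1.0 + 8.5) / 6 = 2.9667%
Σ(R_i − R̄_i)(R_m − R̄_m) = 62.1633  ⇒  Cov = 62.1633 / 5 = 12.4327
Σ(R_m − R̄_m)² = 175.4133  ⇒  Var(R_m) = 175.4133 / 5 = 35.0827
β = Cov / Var(R_m) = 12.4327 / 35.0827 = 0.3544
MRP = 9.17% − 5.47% = 3.70%
E(R) = R_f + β × MRP = 5.47% + 0.3544 × 3.70% = 6.78%

6.78%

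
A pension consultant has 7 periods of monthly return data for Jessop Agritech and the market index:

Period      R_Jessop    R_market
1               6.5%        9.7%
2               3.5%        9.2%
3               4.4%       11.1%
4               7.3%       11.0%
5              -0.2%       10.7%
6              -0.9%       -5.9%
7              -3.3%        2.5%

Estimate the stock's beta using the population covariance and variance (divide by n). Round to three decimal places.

0.408

Mean R_i = (6.5 + 3.5 + 4.4 + 7.3 − 0.2 − 0.9 − 3.3) / 7 = 2.4714%
Mean R_m = (9.7 + 9.2 + 11.1 + 11.0 + 10.7 − 5.9 + 2.5) / 7 = 6.9000%
Σ(R_i − R̄_i)(R_m − R̄_m) = 99.9400  ⇒  Cov = 99.9400 / 7 = 14.2771
Σ(R_m − R̄_m)² = 245.2200  ⇒  Var(R_m) = 245.2200 / 7 = 35.0314
β = Cov / Var(R_m) = 14.2771 / 35.0314 = 0.4076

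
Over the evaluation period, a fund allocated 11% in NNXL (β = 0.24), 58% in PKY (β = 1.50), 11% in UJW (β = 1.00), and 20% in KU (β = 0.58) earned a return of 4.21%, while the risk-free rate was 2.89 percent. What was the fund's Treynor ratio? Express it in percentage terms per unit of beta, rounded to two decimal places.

β_P = 0.11×0.24 + 0.58×1.50 + 0.11×1.00 + 0.20×0.58 = 1.1224
Treynor = (R_P − R_f) / β_P = (4.21% − 2.89%) / 1.1224 = 1.32% / 1.1224 = 1.18%

1.18%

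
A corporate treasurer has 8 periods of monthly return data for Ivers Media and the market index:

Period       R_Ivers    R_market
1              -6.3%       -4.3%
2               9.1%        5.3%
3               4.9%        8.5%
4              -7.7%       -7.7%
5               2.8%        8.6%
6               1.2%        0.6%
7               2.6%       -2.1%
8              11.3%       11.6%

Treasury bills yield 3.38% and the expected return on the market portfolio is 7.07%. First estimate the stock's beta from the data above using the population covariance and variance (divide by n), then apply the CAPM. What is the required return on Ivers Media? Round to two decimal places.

6.44%

Mean R_i = (-6.3 + 9.1 + 4.9 − 7.7 + 2.8 + 1.2 + 2.6 + 11.3) / 8 = 2.2375%
Mean R_m = (-4.3 + 5.3 + 8.5 − 7.7 + 8.6 + 0.6 − 2.1 + 11.6) / 8 = 2.5625%
Σ(R_i − R̄_i)(R_m − R̄_m) = 280.8113  ⇒  Cov = 280.8113 / 8 = 35.1014
Σ(R_m − R̄_m)² = 338.8788  ⇒  Var(R_m) = 338.8788 / 8 = 42.3599
β = Cov / Var(R_m) = 35.1014 / 42.3599 = 0.8286
MRP = 7.07% − 3.38% = 3.69%
E(R) = R_f + β × MRP = 3.38% + 0.8286 × 3.69% = 6.44%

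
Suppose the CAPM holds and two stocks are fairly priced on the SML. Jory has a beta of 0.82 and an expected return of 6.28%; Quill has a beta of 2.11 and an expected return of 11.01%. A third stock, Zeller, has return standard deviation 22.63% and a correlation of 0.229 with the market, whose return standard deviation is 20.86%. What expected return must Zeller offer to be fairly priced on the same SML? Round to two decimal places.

4.18%

MRP = (11.01% − 6.28%) / (2.11 − 0.82) = 3.6667%
R_f = 6.28% − 0.82 × 3.6667% = 3.2733%
β_Zeller = ρ·σ_i/σ_m = 0.229 × 22.63 / 20.86 = 0.2484
E(R_Zeller) = R_f + β × MRP = 3.2733% + 0.2484 × 3.6667% = 4.18%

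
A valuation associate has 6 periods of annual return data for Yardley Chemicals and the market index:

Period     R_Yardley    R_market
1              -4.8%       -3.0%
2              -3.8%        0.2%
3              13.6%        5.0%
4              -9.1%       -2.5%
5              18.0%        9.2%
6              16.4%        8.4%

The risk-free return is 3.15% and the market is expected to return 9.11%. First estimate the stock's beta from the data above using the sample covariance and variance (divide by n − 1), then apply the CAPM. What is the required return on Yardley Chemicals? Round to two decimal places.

16.26%

Mean R_i = (-4.8 − 3.8 + 13.6 − 9.1 + 18.0 + 16.4) / 6 = 5.0500%
Mean R_m = (-3.0 + 0.2 + 5.0 − 2.5 + 9.2 + 8.4) / 6 = 2.8833%
Σ(R_i − R̄_i)(R_m − R̄_m) = 320.3850  ⇒  Cov = 320.3850 / 5 = 64.0770
Σ(R_m − R̄_m)² = 145.6083  ⇒  Var(R_m) = 145.6083 / 5 = 29.1217
β = Cov / Var(R_m) = 64.0770 / 29.1217 = 2.2003
MRP = 9.11% − 3.15% = 5.96%
E(R) = R_f + β × MRP = 3.15% + 2.2003 × 5.96% = 16.26%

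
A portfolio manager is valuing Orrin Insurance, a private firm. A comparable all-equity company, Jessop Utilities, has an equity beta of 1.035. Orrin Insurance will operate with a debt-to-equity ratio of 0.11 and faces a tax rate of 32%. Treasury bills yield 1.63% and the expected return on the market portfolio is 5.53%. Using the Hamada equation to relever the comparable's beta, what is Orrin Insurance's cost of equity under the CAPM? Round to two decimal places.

5.97%

β_L = β_U × [1 + (1 − t)(D/E)] = 1.035 × [1 + (1 − 0.32) × 0.11]
    = 1.035 × [1 + 0.68 × 0.11] = 1.035 × 1.0748 = 1.1124
MRP = 5.53% − 1.63% = 3.90%
E(R) = R_f + β_L × MRP = 1.63% + 1.1124 × 3.90% = 5.97%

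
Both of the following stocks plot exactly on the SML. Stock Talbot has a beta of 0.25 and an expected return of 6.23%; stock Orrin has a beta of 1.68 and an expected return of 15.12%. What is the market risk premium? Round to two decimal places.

6.22%

Both satisfy E(R) = R_f + β·MRP, so the slope of the SML is
MRP = (15.12% − 6.23%) / (1.68 − 0.25) = 8.89% / 1.43 = 6.2168%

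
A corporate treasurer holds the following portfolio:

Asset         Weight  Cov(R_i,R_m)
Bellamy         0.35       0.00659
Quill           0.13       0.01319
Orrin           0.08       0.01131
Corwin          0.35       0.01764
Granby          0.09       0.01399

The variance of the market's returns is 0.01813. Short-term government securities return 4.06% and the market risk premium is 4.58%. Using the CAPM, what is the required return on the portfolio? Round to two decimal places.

β_Bellamy = 0.00659 / 0.01813 = 0.3635
β_Quill = 0.01319 / 0.01813 = 0.7275
β_Orrin = 0.01131 / 0.01813 = 0.6238
β_Corwin = 0.01764 / 0.01813 = 0.9730
β_Granby = 0.01399 / 0.01813 = 0.7716
β_P = Σ w_i β_i = 0.35×0.3635 + 0.13×0.7275 + 0.08×0.6238 + 0.35×0.9730 + 0.09×0.7716 = 0.6817
E(R_P) = R_f + β_P × MRP = 4.06% + 0.6817 × 4.58% = 7.18%

7.18%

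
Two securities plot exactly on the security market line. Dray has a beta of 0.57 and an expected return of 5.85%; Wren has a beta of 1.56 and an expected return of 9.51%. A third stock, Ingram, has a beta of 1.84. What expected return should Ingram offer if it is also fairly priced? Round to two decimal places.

MRP (SML slope) = (9.51% − 5.85%) / (1.56 − 0.57) = 3.66% / 0.99 = 3.6970%
R_f (intercept) = 5.85% − 0.57 × 3.6970% = 3.7427%
E(R_Ingram) = R_f + β × MRP = 3.7427% + 1.84 × 3.6970% = 10.55%

10.55%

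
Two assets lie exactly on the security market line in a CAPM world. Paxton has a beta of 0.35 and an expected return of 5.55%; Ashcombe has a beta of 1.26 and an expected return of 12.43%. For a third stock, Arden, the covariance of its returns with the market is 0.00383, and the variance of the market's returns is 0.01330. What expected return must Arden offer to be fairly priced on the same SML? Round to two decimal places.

MRP = (12.43% − 5.55%) / (1.26 − 0.35) = 7.5604%
R_f = 5.55% − 0.35 × 7.5604% = 2.9039%
β_Arden = Cov / Var(R_m) = 0.00383 / 0.01330 = 0.2880
E(R_Arden) = R_f + β × MRP = 2.9039% + 0.2880 × 7.5604% = 5.08%

5.08%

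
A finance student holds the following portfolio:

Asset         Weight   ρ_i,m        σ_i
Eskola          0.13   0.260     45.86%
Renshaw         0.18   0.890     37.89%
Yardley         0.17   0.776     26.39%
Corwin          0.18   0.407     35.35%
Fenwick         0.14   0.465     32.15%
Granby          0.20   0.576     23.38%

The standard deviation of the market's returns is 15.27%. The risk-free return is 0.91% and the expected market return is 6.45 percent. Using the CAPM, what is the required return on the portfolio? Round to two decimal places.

β_Eskola = 0.260 × 45.86% / 15.27% = 0.7809
β_Renshaw = 0.890 × 37.89% / 15.27% = 2.2084
β_Yardley = 0.776 × 26.39% / 15.27% = 1.3411
β_Corwin = 0.407 × 35.35% / 15.27% = 0.9422
β_Fenwick = 0.465 × 32.15% / 15.27% = 0.9790
β_Granby = 0.576 × 23.38% / 15.27% = 0.8819
β_P = Σ w_i β_i = 0.13×0.7809 + 0.18×2.2084 + 0.17×1.3411 + 0.18×0.9422 + 0.14×0.9790 + 0.20×0.8819 = 1.2101
MRP = 6.45% − 0.91% = 5.54%
E(R_P) = R_f + β_P × MRP = 0.91% + 1.2101 × 5.54% = 7.61%

7.61%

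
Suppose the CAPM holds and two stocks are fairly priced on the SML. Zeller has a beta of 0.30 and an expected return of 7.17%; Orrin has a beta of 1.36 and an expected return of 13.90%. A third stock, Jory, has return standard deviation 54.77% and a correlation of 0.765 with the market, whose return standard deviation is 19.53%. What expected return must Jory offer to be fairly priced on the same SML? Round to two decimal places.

MRP = (13.90% − 7.17%) / (1.36 − 0.30) = 6.3491%
R_f = 7.17% − 0.30 × 6.3491% = 5.2653%
β_Jory = ρ·σ_i/σ_m = 0.765 × 54.77 / 19.53 = 2.1454
E(R_Jory) = R_f + β × MRP = 5.2653% + 2.1454 × 6.3491% = 18.89%

18.89%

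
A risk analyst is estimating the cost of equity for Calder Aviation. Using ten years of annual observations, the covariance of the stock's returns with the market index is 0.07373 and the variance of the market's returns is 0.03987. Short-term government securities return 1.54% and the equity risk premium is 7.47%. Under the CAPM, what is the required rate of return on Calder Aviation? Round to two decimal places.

15.35%

β = Cov(R_i, R_m) / Var(R_m) = 0.07373 / 0.03987 = 1.8493
E(R) = R_f + β × MRP = 1.54% + 1.8493 × 7.47% = 15.35%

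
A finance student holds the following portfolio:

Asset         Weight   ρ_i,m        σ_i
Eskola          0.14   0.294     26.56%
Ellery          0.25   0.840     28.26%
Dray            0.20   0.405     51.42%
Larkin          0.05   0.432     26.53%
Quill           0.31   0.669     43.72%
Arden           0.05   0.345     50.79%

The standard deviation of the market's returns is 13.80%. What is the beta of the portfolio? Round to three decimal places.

β_Eskola = 0.294 × 26.56% / 13.80% = 0.5658
β_Ellery = 0.840 × 28.26% / 13.80% = 1.7202
β_Dray = 0.405 × 51.42% / 13.80% = 1.5091
β_Larkin = 0.432 × 26.53% / 13.80% = 0.8305
β_Quill = 0.669 × 43.72% / 13.80% = 2.1195
β_Arden = 0.345 × 50.79% / 13.80% = 1.2698
β_P = Σ w_i β_i = 0.14×0.5658 + 0.25×1.7202 + 0.20×1.5091 + 0.05×0.8305 + 0.31×2.1195 + 0.05×1.2698 = 1.5731

1.573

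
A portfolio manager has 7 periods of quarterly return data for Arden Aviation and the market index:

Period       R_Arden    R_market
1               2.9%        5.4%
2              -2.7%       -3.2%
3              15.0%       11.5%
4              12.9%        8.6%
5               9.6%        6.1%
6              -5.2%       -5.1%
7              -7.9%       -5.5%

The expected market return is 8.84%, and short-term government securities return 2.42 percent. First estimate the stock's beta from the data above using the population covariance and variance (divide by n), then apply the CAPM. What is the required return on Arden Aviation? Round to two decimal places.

10.59%

Mean R_i = (2.9 − 2.7 + 15.0 + 12.9 + 9.6 − 5.2 − 7.9) / 7 = 3.5143%
Mean R_m = (5.4 − 3.2 + 11.5 + 8.6 + 6.1 − 5.1 − 5.5) / 7 = 2.5429%
Σ(R_i − R̄_i)(R_m − R̄_m) = 373.7157  ⇒  Cov = 373.7157 / 7 = 53.3880
Σ(R_m − R̄_m)² = 293.8171  ⇒  Var(R_m) = 293.8171 / 7 = 41.9739
β = Cov / Var(R_m) = 53.3880 / 41.9739 = 1.2719
MRP = 8.84% − 2.42% = 6.42%
E(R) = R_f + β × MRP = 2.42% + 1.2719 × 6.42% = 10.59%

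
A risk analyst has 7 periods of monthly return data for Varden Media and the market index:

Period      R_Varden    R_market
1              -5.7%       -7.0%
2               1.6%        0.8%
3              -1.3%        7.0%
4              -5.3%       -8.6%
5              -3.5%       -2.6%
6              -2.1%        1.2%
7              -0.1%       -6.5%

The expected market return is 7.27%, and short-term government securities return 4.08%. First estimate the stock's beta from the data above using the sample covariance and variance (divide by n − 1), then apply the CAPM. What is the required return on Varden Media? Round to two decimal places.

Mean R_i = (-5.7 + 1.6 − 1.3 − 5.3 − 3.5 − 2.1 − 0.1) / 7 = -2.3429%
Mean R_m = (-7.0 + 0.8 + 7.0 − 8.6 − 2.6 + 1.2 − 6.5) / 7 = -2.2429%
Σ(R_i − R̄_i)(R_m − R̄_m) = 48.1071  ⇒  Cov = 48.1071 / 6 = 8.0179
Σ(R_m − R̄_m)² = 187.8371  ⇒  Var(R_m) = 187.8371 / 6 = 31.3062
β = Cov / Var(R_m) = 8.0179 / 31.3062 = 0.2561
MRP = 7.27% − 4.08% = 3.19%
E(R) = R_f + β × MRP = 4.08% + 0.2561 × 3.19% = 4.90%

4.90%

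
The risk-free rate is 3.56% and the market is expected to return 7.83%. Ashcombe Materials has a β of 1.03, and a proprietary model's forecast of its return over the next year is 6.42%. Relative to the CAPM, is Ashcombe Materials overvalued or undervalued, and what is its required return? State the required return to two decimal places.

MRP = 7.83% − 3.56% = 4.27%
Required return = R_f + β·MRP = 3.56% + 1.03 × 4.27% = 7.96%
Forecast 6.42% < required 7.96% → the stock plots below the SML → overvalued.

Overvalued; required return 7.96%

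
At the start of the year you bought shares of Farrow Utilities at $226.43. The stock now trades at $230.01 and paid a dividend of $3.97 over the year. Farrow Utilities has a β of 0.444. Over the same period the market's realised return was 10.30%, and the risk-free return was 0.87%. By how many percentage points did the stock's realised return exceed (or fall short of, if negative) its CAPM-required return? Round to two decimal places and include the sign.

Realised HPR = (P1 + D1 − P0) / P0 = (230.01 + 3.97 − 226.43) / 226.43 = 7.55 / 226.43 = 3.3344%
MRP = 10.30% − 0.87% = 9.43%
CAPM required = R_f + β·MRP = 0.87% + 0.444 × 9.43% = 5.05692%
α = realised − required = 3.3344% − 5.05692% = -1.72%

-1.72%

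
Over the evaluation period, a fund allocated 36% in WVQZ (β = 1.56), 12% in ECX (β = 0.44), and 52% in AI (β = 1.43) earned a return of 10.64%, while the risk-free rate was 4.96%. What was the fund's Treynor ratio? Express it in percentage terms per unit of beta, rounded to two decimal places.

4.18%

β_P = 0.36×1.56 + 0.12×0.44 + 0.52×1.43 = 1.3580
Treynor = (R_P − R_f) / β_P = (10.64% − 4.96%) / 1.3580 = 5.68% / 1.3580 = 4.18%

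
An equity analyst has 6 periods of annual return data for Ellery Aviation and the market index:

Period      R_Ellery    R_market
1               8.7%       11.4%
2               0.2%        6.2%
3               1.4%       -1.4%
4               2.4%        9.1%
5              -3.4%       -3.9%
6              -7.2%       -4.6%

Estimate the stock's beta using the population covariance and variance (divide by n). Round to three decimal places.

0.663

Mean R_i = (8.7 + 0.2 + 1.4 + 2.4 − 3.4 − 7.2) / 6 = 0.3500%
Mean R_m = (11.4 + 6.2 − 1.4 + 9.1 − 3.9 − 4.6) / 6 = 2.8000%
Σ(R_i − R̄_i)(R_m − R̄_m) = 160.8000  ⇒  Cov = 160.8000 / 6 = 26.8000
Σ(R_m − R̄_m)² = 242.5000  ⇒  Var(R_m) = 242.5000 / 6 = 40.4167
β = Cov / Var(R_m) = 26.8000 / 40.4167 = 0.6631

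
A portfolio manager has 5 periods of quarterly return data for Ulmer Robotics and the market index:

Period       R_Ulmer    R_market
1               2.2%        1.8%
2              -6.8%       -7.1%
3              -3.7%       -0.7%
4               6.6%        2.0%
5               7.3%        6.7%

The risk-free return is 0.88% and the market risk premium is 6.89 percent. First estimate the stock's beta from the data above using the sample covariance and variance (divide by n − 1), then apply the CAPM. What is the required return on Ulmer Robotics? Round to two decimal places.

Mean R_i = (2.2 − 6.8 − 3.7 + 6.6 + 7.3) / 5 = 1.1200%
Mean R_m = (1.8 − 7.1 − 0.7 + 2.0 + 6.7) / 5 = 0.5400%
Σ(R_i − R̄_i)(R_m − R̄_m) = 113.9160  ⇒  Cov = 113.9160 / 4 = 28.4790
Σ(R_m − R̄_m)² = 101.5720  ⇒  Var(R_m) = 101.5720 / 4 = 25.3930
β = Cov / Var(R_m) = 28.4790 / 25.3930 = 1.1215
E(R) = R_f + β × MRP = 0.88% + 1.1215 × 6.89% = 8.61%

8.61%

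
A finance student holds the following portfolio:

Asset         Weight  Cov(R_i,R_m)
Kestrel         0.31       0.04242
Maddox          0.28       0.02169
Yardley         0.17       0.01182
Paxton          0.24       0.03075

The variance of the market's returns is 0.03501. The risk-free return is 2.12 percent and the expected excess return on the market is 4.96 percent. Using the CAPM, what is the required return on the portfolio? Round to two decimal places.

6.17%

β_Kestrel = 0.04242 / 0.03501 = 1.2117
β_Maddox = 0.02169 / 0.03501 = 0.6195
β_Yardley = 0.01182 / 0.03501 = 0.3376
β_Paxton = 0.03075 / 0.03501 = 0.8783
β_P = Σ w_i β_i = 0.31×1.2117 + 0.28×0.6195 + 0.17×0.3376 + 0.24×0.8783 = 0.8173
E(R_P) = R_f + β_P × MRP = 2.12% + 0.8173 × 4.96% = 6.17%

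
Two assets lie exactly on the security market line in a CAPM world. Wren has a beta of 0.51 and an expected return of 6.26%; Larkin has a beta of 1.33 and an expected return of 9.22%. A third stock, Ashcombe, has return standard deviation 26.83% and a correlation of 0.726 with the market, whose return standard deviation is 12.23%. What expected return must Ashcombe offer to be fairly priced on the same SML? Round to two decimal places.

10.17%

MRP = (9.22% − 6.26%) / (1.33 − 0.51) = 3.6098%
R_f = 6.26% − 0.51 × 3.6098% = 4.4190%
β_Ashcombe = ρ·σ_i/σ_m = 0.726 × 26.83 / 12.23 = 1.5927
E(R_Ashcombe) = R_f + β × MRP = 4.4190% + 1.5927 × 3.6098% = 10.17%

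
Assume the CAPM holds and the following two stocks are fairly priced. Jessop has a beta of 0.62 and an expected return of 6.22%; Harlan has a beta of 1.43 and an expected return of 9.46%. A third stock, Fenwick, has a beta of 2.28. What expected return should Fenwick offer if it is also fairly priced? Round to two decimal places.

12.86%

MRP (SML slope) = (9.46% − 6.22%) / (1.43 − 0.62) = 3.24% / 0.81 = 4.0000%
R_f (intercept) = 6.22% − 0.62 × 4.0000% = 3.7400%
E(R_Fenwick) = R_f + β × MRP = 3.7400% + 2.28 × 4.0000% = 12.86%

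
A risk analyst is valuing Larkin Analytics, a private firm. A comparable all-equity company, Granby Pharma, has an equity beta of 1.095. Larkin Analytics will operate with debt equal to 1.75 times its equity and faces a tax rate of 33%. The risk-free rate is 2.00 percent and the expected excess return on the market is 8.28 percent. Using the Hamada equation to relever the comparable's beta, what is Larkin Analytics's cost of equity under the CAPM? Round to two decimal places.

21.70%

β_L = β_U × [1 + (1 − t)(D/E)] = 1.095 × [1 + (1 − 0.33) × 1.75]
    = 1.095 × [1 + 0.67 × 1.75] = 1.095 × 2.1725 = 2.3789
E(R) = R_f + β_L × MRP = 2.00% + 2.3789 × 8.28% = 21.70%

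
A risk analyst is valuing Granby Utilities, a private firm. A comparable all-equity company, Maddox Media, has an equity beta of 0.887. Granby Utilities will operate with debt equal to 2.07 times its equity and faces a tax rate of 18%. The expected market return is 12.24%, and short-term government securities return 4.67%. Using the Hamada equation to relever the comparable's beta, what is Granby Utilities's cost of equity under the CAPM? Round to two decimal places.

22.78%

β_L = β_U × [1 + (1 − t)(D/E)] = 0.887 × [1 + (1 − 0.18) × 2.07]
    = 0.887 × [1 + 0.82 × 2.07] = 0.887 × 2.6974 = 2.3926
MRP = 12.24% − 4.67% = 7.57%
E(R) = R_f + β_L × MRP = 4.67% + 2.3926 × 7.57% = 22.78%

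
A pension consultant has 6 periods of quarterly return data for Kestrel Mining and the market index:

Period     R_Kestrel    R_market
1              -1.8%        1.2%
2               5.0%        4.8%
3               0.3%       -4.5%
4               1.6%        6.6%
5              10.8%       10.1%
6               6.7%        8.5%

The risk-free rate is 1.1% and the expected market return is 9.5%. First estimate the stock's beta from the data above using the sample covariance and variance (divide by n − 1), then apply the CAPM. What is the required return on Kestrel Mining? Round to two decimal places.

Mean R_i = (-1.8 + 5.0 + 0.3 + 1.6 + 10.8 + 6.7) / 6 = 3.7667%
Mean R_m = (1.2 + 4.8 − 4.5 + 6.6 + 10.1 + 8.5) / 6 = 4.4500%
Σ(R_i − R̄_i)(R_m − R̄_m) = 96.5100  ⇒  Cov = 96.5100 / 5 = 19.3020
Σ(R_m − R̄_m)² = 143.7350  ⇒  Var(R_m) = 143.7350 / 5 = 28.7470
β = Cov / Var(R_m) = 19.3020 / 28.7470 = 0.6714
MRP = 9.5% − 1.1% = 8.40%
E(R) = R_f + β × MRP = 1.1% + 0.6714 × 8.4% = 6.74%

6.74%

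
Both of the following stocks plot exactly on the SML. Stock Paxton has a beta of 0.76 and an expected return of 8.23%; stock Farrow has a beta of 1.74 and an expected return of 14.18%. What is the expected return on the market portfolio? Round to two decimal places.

Both satisfy E(R) = R_f + β·MRP, so the slope of the SML is
MRP = (14.18% − 8.23%) / (1.74 − 0.76) = 5.95% / 0.98 = 6.0714%
R_f = E(R_Paxton) − β_Paxton·MRP = 8.23% − 0.76 × 6.0714% = 3.6157%
E(R_m) = R_f + MRP = 3.6157% + 6.0714% = 9.69%

9.69%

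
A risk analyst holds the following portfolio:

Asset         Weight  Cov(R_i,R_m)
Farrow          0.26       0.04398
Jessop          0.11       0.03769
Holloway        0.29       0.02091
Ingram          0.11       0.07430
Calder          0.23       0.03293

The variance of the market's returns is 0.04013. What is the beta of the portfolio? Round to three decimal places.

0.932

β_Farrow = 0.04398 / 0.04013 = 1.0959
β_Jessop = 0.03769 / 0.04013 = 0.9392
β_Holloway = 0.02091 / 0.04013 = 0.5211
β_Ingram = 0.07430 / 0.04013 = 1.8515
β_Calder = 0.03293 / 0.04013 = 0.8206
β_P = Σ w_i β_i = 0.26×1.0959 + 0.11×0.9392 + 0.29×0.5211 + 0.11×1.8515 + 0.23×0.8206 = 0.9318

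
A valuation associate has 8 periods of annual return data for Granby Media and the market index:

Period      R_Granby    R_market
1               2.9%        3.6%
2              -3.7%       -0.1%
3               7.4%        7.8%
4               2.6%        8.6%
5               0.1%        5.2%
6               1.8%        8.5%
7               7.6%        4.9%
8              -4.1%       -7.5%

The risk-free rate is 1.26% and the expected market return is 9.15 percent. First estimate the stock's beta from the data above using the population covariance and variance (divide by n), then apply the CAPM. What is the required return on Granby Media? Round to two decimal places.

5.76%

Mean R_i = (2.9 − 3.7 + 7.4 + 2.6 + 0.1 + 1.8 + 7.6 − 4.1) / 8 = 1.8250%
Mean R_m = (3.6 − 0.1 + 7.8 + 8.6 + 5.2 + 8.5 + 4.9 − 7.5) / 8 = 3.8750%
Σ(R_i − R̄_i)(R_m − R̄_m) = 118.1250  ⇒  Cov = 118.1250 / 8 = 14.7656
Σ(R_m − R̄_m)² = 207.1950  ⇒  Var(R_m) = 207.1950 / 8 = 25.8994
β = Cov / Var(R_m) = 14.7656 / 25.8994 = 0.5701
MRP = 9.15% − 1.26% = 7.89%
E(R) = R_f + β × MRP = 1.26% + 0.5701 × 7.89% = 5.76%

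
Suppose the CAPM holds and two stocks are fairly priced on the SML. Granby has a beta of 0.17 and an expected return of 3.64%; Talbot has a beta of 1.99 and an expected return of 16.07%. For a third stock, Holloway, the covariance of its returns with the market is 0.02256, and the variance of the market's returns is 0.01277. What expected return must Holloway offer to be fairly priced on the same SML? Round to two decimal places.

14.54%

MRP = (16.07% − 3.64%) / (1.99 − 0.17) = 6.8297%
R_f = 3.64% − 0.17 × 6.8297% = 2.4790%
β_Holloway = Cov / Var(R_m) = 0.02256 / 0.01277 = 1.7666
E(R_Holloway) = R_f + β × MRP = 2.4790% + 1.7666 × 6.8297% = 14.54%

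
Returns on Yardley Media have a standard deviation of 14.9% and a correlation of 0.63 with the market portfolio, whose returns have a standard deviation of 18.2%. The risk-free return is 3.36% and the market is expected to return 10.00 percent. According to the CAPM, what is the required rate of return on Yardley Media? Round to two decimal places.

β = ρ × σ_i / σ_m = 0.63 × 14.9% / 18.2% = 0.5158
MRP = 10.00% − 3.36% = 6.64%
E(R) = 3.36% + 0.5158 × 6.64% = 6.78%

6.78%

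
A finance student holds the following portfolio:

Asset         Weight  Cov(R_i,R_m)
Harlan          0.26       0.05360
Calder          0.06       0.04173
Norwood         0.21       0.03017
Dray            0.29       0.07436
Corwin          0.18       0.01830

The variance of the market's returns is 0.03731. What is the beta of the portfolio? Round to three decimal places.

1.277

β_Harlan = 0.05360 / 0.03731 = 1.4366
β_Calder = 0.04173 / 0.03731 = 1.1185
β_Norwood = 0.03017 / 0.03731 = 0.8086
β_Dray = 0.07436 / 0.03731 = 1.9930
β_Corwin = 0.01830 / 0.03731 = 0.4905
β_P = Σ w_i β_i = 0.26×1.4366 + 0.06×1.1185 + 0.21×0.8086 + 0.29×1.9930 + 0.18×0.4905 = 1.2767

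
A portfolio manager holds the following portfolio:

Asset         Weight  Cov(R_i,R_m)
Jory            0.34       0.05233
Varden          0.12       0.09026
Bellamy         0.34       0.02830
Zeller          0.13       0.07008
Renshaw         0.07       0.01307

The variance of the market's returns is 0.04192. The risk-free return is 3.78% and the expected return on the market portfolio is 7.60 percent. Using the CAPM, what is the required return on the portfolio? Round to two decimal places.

β_Jory = 0.05233 / 0.04192 = 1.2483
β_Varden = 0.09026 / 0.04192 = 2.1531
β_Bellamy = 0.02830 / 0.04192 = 0.6751
β_Zeller = 0.07008 / 0.04192 = 1.6718
β_Renshaw = 0.01307 / 0.04192 = 0.3118
β_P = Σ w_i β_i = 0.34×1.2483 + 0.12×2.1531 + 0.34×0.6751 + 0.13×1.6718 + 0.07×0.3118 = 1.1515
MRP = 7.60% − 3.78% = 3.82%
E(R_P) = R_f + β_P × MRP = 3.78% + 1.1515 × 3.82% = 8.18%

8.18%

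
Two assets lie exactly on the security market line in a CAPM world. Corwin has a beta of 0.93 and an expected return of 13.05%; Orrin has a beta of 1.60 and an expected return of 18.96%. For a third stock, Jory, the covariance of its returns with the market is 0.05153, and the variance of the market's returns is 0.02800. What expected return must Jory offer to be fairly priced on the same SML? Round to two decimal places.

MRP = (18.96% − 13.05%) / (1.60 − 0.93) = 8.8209%
R_f = 13.05% − 0.93 × 8.8209% = 4.8466%
β_Jory = Cov / Var(R_m) = 0.05153 / 0.02800 = 1.8404
E(R_Jory) = R_f + β × MRP = 4.8466% + 1.8404 × 8.8209% = 21.08%

21.08%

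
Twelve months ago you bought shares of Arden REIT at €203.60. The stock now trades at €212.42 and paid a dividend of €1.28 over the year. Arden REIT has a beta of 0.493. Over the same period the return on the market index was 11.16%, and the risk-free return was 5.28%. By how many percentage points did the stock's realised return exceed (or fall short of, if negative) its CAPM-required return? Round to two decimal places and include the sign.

-3.22%

Realised HPR = (P1 + D1 − P0) / P0 = (212.42 + 1.28 − 203.60) / 203.60 = 10.10 / 203.60 = 4.9607%
MRP = 11.16% − 5.28% = 5.88%
CAPM required = R_f + β·MRP = 5.28% + 0.493 × 5.88% = 8.17884%
α = realised − required = 4.9607% − 8.17884% = -3.22%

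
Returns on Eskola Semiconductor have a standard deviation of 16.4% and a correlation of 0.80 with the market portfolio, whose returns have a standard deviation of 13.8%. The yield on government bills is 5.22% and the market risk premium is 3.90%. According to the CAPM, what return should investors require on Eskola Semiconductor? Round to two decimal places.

8.93%

β = ρ × σ_i / σ_m = 0.80 × 16.4% / 13.8% = 0.9507
E(R) = 5.22% + 0.9507 × 3.90% = 8.93%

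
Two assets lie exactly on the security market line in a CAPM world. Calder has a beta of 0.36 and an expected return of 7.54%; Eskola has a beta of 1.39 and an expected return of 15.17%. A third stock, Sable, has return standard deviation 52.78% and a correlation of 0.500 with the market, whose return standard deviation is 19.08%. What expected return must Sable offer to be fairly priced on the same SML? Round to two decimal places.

15.12%

MRP = (15.17% − 7.54%) / (1.39 − 0.36) = 7.4078%
R_f = 7.54% − 0.36 × 7.4078% = 4.8732%
β_Sable = ρ·σ_i/σ_m = 0.500 × 52.78 / 19.08 = 1.3831
E(R_Sable) = R_f + β × MRP = 4.8732% + 1.3831 × 7.4078% = 15.12%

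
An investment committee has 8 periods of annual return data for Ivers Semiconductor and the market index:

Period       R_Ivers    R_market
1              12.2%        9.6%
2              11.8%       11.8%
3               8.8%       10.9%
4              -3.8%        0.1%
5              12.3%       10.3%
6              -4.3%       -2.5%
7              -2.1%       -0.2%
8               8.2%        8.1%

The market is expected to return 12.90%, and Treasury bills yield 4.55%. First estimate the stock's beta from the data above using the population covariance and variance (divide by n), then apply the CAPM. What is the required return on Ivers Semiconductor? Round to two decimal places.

14.93%

Mean R_i = (12.2 + 11.8 + 8.8 − 3.8 + 12.3 − 4.3 − 2.1 + 8.2) / 8 = 5.3875%
Mean R_m = (9.6 + 11.8 + 10.9 + 0.1 + 10.3 − 2.5 − 0.2 + 8.1) / 8 = 6.0125%
Σ(R_i − R̄_i)(R_m − R̄_m) = 297.0413  ⇒  Cov = 297.0413 / 8 = 37.1302
Σ(R_m − R̄_m)² = 239.0088  ⇒  Var(R_m) = 239.0088 / 8 = 29.8761
β = Cov / Var(R_m) = 37.1302 / 29.8761 = 1.2428
MRP = 12.90% − 4.55% = 8.35%
E(R) = R_f + β × MRP = 4.55% + 1.2428 × 8.35% = 14.93%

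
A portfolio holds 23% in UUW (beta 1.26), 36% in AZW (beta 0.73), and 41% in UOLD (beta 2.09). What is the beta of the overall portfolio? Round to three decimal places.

1.410

β_P = Σ w_i β_i = 0.23×1.26 + 0.36×0.73 + 0.41×2.09 = 1.4095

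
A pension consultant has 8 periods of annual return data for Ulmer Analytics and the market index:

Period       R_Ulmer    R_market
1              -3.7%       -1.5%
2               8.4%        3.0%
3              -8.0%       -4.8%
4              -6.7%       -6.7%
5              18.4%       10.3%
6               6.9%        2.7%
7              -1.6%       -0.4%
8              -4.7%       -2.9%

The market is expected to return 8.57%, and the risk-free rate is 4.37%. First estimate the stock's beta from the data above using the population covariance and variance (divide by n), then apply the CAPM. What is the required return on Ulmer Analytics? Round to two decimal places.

Mean R_i = (-3.7 + 8.4 − 8.0 − 6.7 + 18.4 + 6.9 − 1.6 − 4.7) / 8 = 1.1250%
Mean R_m = (-1.5 + 3.0 − 4.8 − 6.7 + 10.3 + 2.7 − 0.4 − 2.9) / 8 = -0.0375%
Σ(R_i − R̄_i)(R_m − R̄_m) = 336.7975  ⇒  Cov = 336.7975 / 8 = 42.0997
Σ(R_m − R̄_m)² = 201.1188  ⇒  Var(R_m) = 201.1188 / 8 = 25.1399
β = Cov / Var(R_m) = 42.0997 / 25.1399 = 1.6746
MRP = 8.57% − 4.37% = 4.20%
E(R) = R_f + β × MRP = 4.37% + 1.6746 × 4.20% = 11.40%

11.40%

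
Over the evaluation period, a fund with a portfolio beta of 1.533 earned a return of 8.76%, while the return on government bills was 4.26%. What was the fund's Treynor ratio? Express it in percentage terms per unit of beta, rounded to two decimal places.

2.94%

Treynor = (R_P − R_f) / β_P = (8.76% − 4.26%) / 1.5330 = 4.50% / 1.5330 = 2.94%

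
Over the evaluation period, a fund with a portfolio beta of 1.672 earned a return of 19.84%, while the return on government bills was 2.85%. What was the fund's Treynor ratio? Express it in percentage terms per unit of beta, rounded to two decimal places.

10.16%

Treynor = (R_P − R_f) / β_P = (19.84% − 2.85%) / 1.6720 = 16.99% / 1.6720 = 10.16%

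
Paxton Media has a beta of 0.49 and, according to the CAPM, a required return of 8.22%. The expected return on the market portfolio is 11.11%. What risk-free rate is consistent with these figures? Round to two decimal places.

5.44%

E(R) = R_f + β(E(R_m) − R_f) = R_f(1 − β) + β·E(R_m)
8.22% = R_f × (1 − 0.49) + 0.49 × 11.11%
8.22% = R_f × 0.51 + 5.4439%
R_f = (8.22% − 5.4439%) / 0.51 = 5.44%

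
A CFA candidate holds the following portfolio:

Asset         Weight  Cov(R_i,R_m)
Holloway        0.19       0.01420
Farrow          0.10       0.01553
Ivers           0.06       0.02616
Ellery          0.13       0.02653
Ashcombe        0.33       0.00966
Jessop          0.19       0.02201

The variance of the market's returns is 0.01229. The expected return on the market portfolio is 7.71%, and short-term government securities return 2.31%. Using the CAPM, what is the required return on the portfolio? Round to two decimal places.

9.62%

β_Holloway = 0.01420 / 0.01229 = 1.1554
β_Farrow = 0.01553 / 0.01229 = 1.2636
β_Ivers = 0.02616 / 0.01229 = 2.1286
β_Ellery = 0.02653 / 0.01229 = 2.1587
β_Ashcombe = 0.00966 / 0.01229 = 0.7860
β_Jessop = 0.02201 / 0.01229 = 1.7909
β_P = Σ w_i β_i = 0.19×1.1554 + 0.10×1.2636 + 0.06×2.1286 + 0.13×2.1587 + 0.33×0.7860 + 0.19×1.7909 = 1.3539
MRP = 7.71% − 2.31% = 5.40%
E(R_P) = R_f + β_P × MRP = 2.31% + 1.3539 × 5.40% = 9.62%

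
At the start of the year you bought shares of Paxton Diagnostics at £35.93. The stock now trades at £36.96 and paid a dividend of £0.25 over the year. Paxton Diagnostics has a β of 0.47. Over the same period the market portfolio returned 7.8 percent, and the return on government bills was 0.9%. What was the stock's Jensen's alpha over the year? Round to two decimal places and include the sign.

Realised HPR = (P1 + D1 − P0) / P0 = (36.96 + 0.25 − 35.93) / 35.93 = 1.28 / 35.93 = 3.5625%
MRP = 7.8% − 0.9% = 6.90%
CAPM required = R_f + β·MRP = 0.9% + 0.47 × 6.9% = 4.1430%
α = realised − required = 3.5625% − 4.1430% = -0.58%

-0.58%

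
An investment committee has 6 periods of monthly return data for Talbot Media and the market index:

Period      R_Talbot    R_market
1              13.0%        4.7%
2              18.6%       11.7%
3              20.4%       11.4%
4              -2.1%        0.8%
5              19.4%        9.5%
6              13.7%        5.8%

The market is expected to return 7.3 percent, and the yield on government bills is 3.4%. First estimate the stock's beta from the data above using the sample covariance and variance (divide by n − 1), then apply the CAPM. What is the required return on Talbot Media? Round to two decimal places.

Mean R_i = (13.0 + 18.6 + 20.4 − 2.1 + 19.4 + 13.7) / 6 = 13.8333%
Mean R_m = (4.7 + 11.7 + 11.4 + 0.8 + 9.5 + 5.8) / 6 = 7.3167%
Σ(R_i − R̄_i)(R_m − R̄_m) = 166.0767  ⇒  Cov = 166.0767 / 5 = 33.2153
Σ(R_m − R̄_m)² = 92.2683  ⇒  Var(R_m) = 92.2683 / 5 = 18.4537
β = Cov / Var(R_m) = 33.2153 / 18.4537 = 1.7999
MRP = 7.3% − 3.4% = 3.90%
E(R) = R_f + β × MRP = 3.4% + 1.7999 × 3.9% = 10.42%

10.42%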